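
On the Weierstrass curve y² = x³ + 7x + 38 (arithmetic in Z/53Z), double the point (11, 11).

tangent at (11, 11): λ = (3·11² + 7)/(2·11) ≡ 52/22. 22⁻¹ ≡ 41 (mod 53) since 22·41 = 902 ≡ 1, so λ ≡ 52·41 ≡ 12.
  x = λ² - 11 - 11 = 144 - 22 ≡ 16; y = λ·(11 - 16) - 11 ≡ 35. → (16, 35)

(16, 35)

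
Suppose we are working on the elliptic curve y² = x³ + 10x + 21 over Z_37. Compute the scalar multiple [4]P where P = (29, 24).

Repeated addition: build up to 4P.
2P: tangent at (29, 24): λ = (3·29² + 10)/(2·24) ≡ 17/11. 11⁻¹ ≡ 27 (mod 37) since 11·27 = 297 ≡ 1, so λ ≡ 17·27 ≡ 15.
  x = λ² - 29 - 29 = 225 - 58 ≡ 19; y = λ·(29 - 19) - 24 ≡ 15. → (19, 15)
3P: (19, 15) + (29, 24). λ = (24 - 15)/(29 - 19) ≡ 9/10 mod 37. 10⁻¹ ≡ 26 (mod 37), so λ ≡ 12.
  x = λ² - 19 - 29 = 144 - 48 ≡ 22; y = λ·(19 - 22) - 15 ≡ 23. → (22, 23)
4P: (22, 23) + (29, 24). λ = (24 - 23)/(29 - 22) ≡ 1/7 mod 37. 7⁻¹ ≡ 16 (mod 37), so λ ≡ 16.
  x = λ² - 22 - 29 = 256 - 51 ≡ 20; y = λ·(22 - 20) - 23 ≡ 9. → (20, 9)

(20, 9)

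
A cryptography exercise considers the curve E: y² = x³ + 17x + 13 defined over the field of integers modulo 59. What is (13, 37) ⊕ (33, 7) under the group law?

(30, 18)

(13, 37) + (33, 7). λ = (7 - 37)/(33 - 13) ≡ 29/20 mod 59. 20⁻¹ ≡ 3 (mod 59), so λ ≡ 28.
  x = λ² - 13 - 33 = 784 - 46 ≡ 30; y = λ·(13 - 30) - 37 ≡ 18. → (30, 18)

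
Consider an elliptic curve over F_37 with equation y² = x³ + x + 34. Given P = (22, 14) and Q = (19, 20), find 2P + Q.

First 2P:
Repeated addition: build up to 2P.
2P: tangent at (22, 14): λ = (3·22² + 1)/(2·14) ≡ 10/28. 28⁻¹ ≡ 4 (mod 37), so λ ≡ 10·4 ≡ 3.
  x = λ² - 22 - 22 = 9 - 44 ≡ 2; y = λ·(22 - 2) - 14 ≡ 9. → (2, 9)
2P = (2, 9).
Finally 2P + Q:
(2, 9) + (19, 20). λ = (20 - 9)/(19 - 2) ≡ 11/17 mod 37. 17⁻¹ ≡ 24 (mod 37), so λ ≡ 5.
  x = λ² - 2 - 19 = 25 - 21 ≡ 4; y = λ·(2 - 4) - 9 ≡ 18. → (4, 18)

(4, 18)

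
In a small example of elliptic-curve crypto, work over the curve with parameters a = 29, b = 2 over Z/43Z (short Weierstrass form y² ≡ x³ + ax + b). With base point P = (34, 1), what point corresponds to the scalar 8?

(5, 10)

Repeated addition: build up to 8P.
2P: tangent at (34, 1): λ = (3·34² + 29)/(2·1) ≡ 14/2. 2⁻¹ ≡ 22 (mod 43), so λ ≡ 14·22 ≡ 7.
  x = λ² - 34 - 34 = 49 - 68 ≡ 24; y = λ·(34 - 24) - 1 ≡ 26. → (24, 26)
3P: (24, 26) + (34, 1). λ = (1 - 26)/(34 - 24) ≡ 18/10 mod 43. 10⁻¹ ≡ 13 (mod 43), so λ ≡ 19.
  x = λ² - 24 - 34 = 361 - 58 ≡ 2; y = λ·(24 - 2) - 26 ≡ 5. → (2, 5)
4P: (2, 5) + (34, 1). λ = (1 - 5)/(34 - 2) ≡ 39/32 mod 43. 32⁻¹ ≡ 39 (mod 43), so λ ≡ 16.
  x = λ² - 2 - 34 = 256 - 36 ≡ 5; y = λ·(2 - 5) - 5 ≡ 33. → (5, 33)
5P: (5, 33) + (34, 1). λ = (1 - 33)/(34 - 5) ≡ 11/29 mod 43. 29⁻¹ ≡ 3 (mod 43) since 29·3 = 87 ≡ 1, so λ ≡ 33.
  x = λ² - 5 - 34 = 1089 - 39 ≡ 18; y = λ·(5 - 18) - 33 ≡ 11. → (18, 11)
6P: (18, 11) + (34, 1). λ = (1 - 11)/(34 - 18) ≡ 33/16 mod 43. 16⁻¹ ≡ 35 (mod 43), so λ ≡ 37.
  x = λ² - 18 - 34 = 1369 - 52 ≡ 27; y = λ·(18 - 27) - 11 ≡ 0. → (27, 0)
7P: (27, 0) + (34, 1). λ = (1 - 0)/(34 - 27) ≡ 1/7 mod 43. 7⁻¹ ≡ 37 (mod 43), so λ ≡ 37.
  x = λ² - 27 - 34 = 1369 - 61 ≡ 18; y = λ·(27 - 18) - 0 ≡ 32. → (18, 32)
8P: (18, 32) + (34, 1). λ = (1 - 32)/(34 - 18) ≡ 12/16 mod 43. 16⁻¹ ≡ 35 (mod 43), so λ ≡ 33.
  x = λ² - 18 - 34 = 1089 - 52 ≡ 5; y = λ·(18 - 5) - 32 ≡ 10. → (5, 10)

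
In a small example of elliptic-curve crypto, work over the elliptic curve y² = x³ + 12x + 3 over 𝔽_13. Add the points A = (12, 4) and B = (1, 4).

(12, 4) + (1, 4). λ = (4 - 4)/(1 - 12) ≡ 0/2 mod 13. 2⁻¹ ≡ 7 (mod 13), so λ ≡ 0.
  x = λ² - 12 - 1 = 0 - 13 ≡ 0; y = λ·(12 - 0) - 4 ≡ 9. → (0, 9)

(0, 9)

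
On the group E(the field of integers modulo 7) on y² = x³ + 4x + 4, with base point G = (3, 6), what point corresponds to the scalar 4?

Double-and-add on 4 = (100)₂. Start with G = (3, 6) for the leading 1-bit.
double: tangent at (3, 6): λ = (3·3² + 4)/(2·6) ≡ 3/5. 5⁻¹ ≡ 3 (mod 7), so λ ≡ 3·3 ≡ 2.
  x = λ² - 3 - 3 = 4 - 6 ≡ 5; y = λ·(3 - 5) - 6 ≡ 4. → (5, 4)
double: tangent at (5, 4): λ = (3·5² + 4)/(2·4) ≡ 2/1. 1⁻¹ ≡ 1 (mod 7), so λ ≡ 2·1 ≡ 2.
  x = λ² - 5 - 5 = 4 - 10 ≡ 1; y = λ·(5 - 1) - 4 ≡ 4. → (1, 4)

(1, 4)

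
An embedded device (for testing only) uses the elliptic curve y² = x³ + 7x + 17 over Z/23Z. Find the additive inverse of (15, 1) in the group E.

-(15, 1) = (15, -1 mod 23) = (15, 22).

(15, 22)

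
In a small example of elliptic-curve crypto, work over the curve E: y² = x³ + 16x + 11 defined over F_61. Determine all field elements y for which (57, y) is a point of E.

x³ + 16x + 11 = 186116 ≡ 5 (mod 61).
Square roots of 5 mod 61: 26 and 35 (since 26² = 676 ≡ 5).

26, 35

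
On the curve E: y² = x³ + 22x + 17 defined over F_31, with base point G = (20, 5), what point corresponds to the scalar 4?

(19, 3)

Repeated addition: build up to 4G.
2G: tangent at (20, 5): λ = (3·20² + 22)/(2·5) ≡ 13/10. 10⁻¹ ≡ 28 (mod 31) since 10·28 = 280 ≡ 1, so λ ≡ 13·28 ≡ 23.
  x = λ² - 20 - 20 = 529 - 40 ≡ 24; y = λ·(20 - 24) - 5 ≡ 27. → (24, 27)
3G: (24, 27) + (20, 5). λ = (5 - 27)/(20 - 24) ≡ 9/27 mod 31. 27⁻¹ ≡ 23 (mod 31), so λ ≡ 21.
  x = λ² - 24 - 20 = 441 - 44 ≡ 25; y = λ·(24 - 25) - 27 ≡ 14. → (25, 14)
4G: (25, 14) + (20, 5). λ = (5 - 14)/(20 - 25) ≡ 22/26 mod 31. 26⁻¹ ≡ 6 (mod 31), so λ ≡ 8.
  x = λ² - 25 - 20 = 64 - 45 ≡ 19; y = λ·(25 - 19) - 14 ≡ 3. → (19, 3)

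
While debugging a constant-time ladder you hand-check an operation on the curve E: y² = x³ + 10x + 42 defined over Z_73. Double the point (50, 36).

tangent at (50, 36): λ = (3·50² + 10)/(2·36) ≡ 64/72. 72⁻¹ ≡ 72 (mod 73) since 72·72 = 5184 ≡ 1, so λ ≡ 64·72 ≡ 9.
  x = λ² - 50 - 50 = 81 - 100 ≡ 54; y = λ·(50 - 54) - 36 ≡ 1. → (54, 1)

(54, 1)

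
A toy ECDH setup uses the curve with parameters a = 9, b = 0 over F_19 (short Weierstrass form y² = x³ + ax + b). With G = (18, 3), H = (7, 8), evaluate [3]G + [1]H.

(2, 8)

First 3G:
Repeated addition: build up to 3G.
2G: tangent at (18, 3): λ = (3·18² + 9)/(2·3) ≡ 12/6. 6⁻¹ ≡ 16 (mod 19), so λ ≡ 12·16 ≡ 2.
  x = λ² - 18 - 18 = 4 - 36 ≡ 6; y = λ·(18 - 6) - 3 ≡ 2. → (6, 2)
3G: (6, 2) + (18, 3). λ = (3 - 2)/(18 - 6) ≡ 1/12 mod 19. 12⁻¹ ≡ 8 (mod 19) since 12·8 = 96 ≡ 1, so λ ≡ 8.
  x = λ² - 6 - 18 = 64 - 24 ≡ 2; y = λ·(6 - 2) - 2 ≡ 11. → (2, 11)
3G = (2, 11).
Finally 3G + H:
(2, 11) + (7, 8). λ = (8 - 11)/(7 - 2) ≡ 16/5 mod 19. 5⁻¹ ≡ 4 (mod 19), so λ ≡ 7.
  x = λ² - 2 - 7 = 49 - 9 ≡ 2; y = λ·(2 - 2) - 11 ≡ 8. → (2, 8)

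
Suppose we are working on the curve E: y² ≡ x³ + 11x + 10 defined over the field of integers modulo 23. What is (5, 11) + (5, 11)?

tangent at (5, 11): λ = (3·5² + 11)/(2·11) ≡ 17/22. 22⁻¹ ≡ 22 (mod 23) since 22·22 = 484 ≡ 1, so λ ≡ 17·22 ≡ 6.
  x = λ² - 5 - 5 = 36 - 10 ≡ 3; y = λ·(5 - 3) - 11 ≡ 1. → (3, 1)

(3, 1)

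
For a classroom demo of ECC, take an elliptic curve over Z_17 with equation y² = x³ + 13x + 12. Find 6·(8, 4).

(8, 4)

Write P = (8, 4).
Double-and-add on 6 = (110)₂. Start with P = (8, 4) for the leading 1-bit.
double: tangent at (8, 4): λ = (3·8² + 13)/(2·4) ≡ 1/8. 8⁻¹ ≡ 15 (mod 17), so λ ≡ 1·15 ≡ 15.
  x = λ² - 8 - 8 = 225 - 16 ≡ 5; y = λ·(8 - 5) - 4 ≡ 7. → (5, 7)
add P: (5, 7) + (8, 4). λ = (4 - 7)/(8 - 5) ≡ 14/3 mod 17. 3⁻¹ ≡ 6 (mod 17), so λ ≡ 16.
  x = λ² - 5 - 8 = 256 - 13 ≡ 5; y = λ·(5 - 5) - 7 ≡ 10. → (5, 10)
double: tangent at (5, 10): λ = (3·5² + 13)/(2·10) ≡ 3/3. 3⁻¹ ≡ 6 (mod 17), so λ ≡ 3·6 ≡ 1.
  x = λ² - 5 - 5 = 1 - 10 ≡ 8; y = λ·(5 - 8) - 10 ≡ 4. → (8, 4)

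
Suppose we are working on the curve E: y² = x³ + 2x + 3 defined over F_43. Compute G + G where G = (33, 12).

(15, 21)

tangent at (33, 12): λ = (3·33² + 2)/(2·12) ≡ 1/24. 24⁻¹ ≡ 9 (mod 43), so λ ≡ 1·9 ≡ 9.
  x = λ² - 33 - 33 = 81 - 66 ≡ 15; y = λ·(33 - 15) - 12 ≡ 21. → (15, 21)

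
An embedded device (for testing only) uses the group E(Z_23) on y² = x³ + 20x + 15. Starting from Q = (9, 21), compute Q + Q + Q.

(6, 11)

Repeated addition: build up to 3Q.
2Q: tangent at (9, 21): λ = (3·9² + 20)/(2·21) ≡ 10/19. 19⁻¹ ≡ 17 (mod 23) since 19·17 = 323 ≡ 1, so λ ≡ 10·17 ≡ 9.
  x = λ² - 9 - 9 = 81 - 18 ≡ 17; y = λ·(9 - 17) - 21 ≡ 22. → (17, 22)
3Q: (17, 22) + (9, 21). λ = (21 - 22)/(9 - 17) ≡ 22/15 mod 23. 15⁻¹ ≡ 20 (mod 23), so λ ≡ 3.
  x = λ² - 17 - 9 = 9 - 26 ≡ 6; y = λ·(17 - 6) - 22 ≡ 11. → (6, 11)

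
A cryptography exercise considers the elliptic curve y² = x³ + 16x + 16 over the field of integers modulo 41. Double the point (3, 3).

(26, 3)

tangent at (3, 3): λ = (3·3² + 16)/(2·3) ≡ 2/6. 6⁻¹ ≡ 7 (mod 41) since 6·7 = 42 ≡ 1, so λ ≡ 2·7 ≡ 14.
  x = λ² - 3 - 3 = 196 - 6 ≡ 26; y = λ·(3 - 26) - 3 ≡ 3. → (26, 3)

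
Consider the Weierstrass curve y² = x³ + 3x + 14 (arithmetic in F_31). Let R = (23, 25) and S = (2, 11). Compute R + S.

(3, 9)

(23, 25) + (2, 11). λ = (11 - 25)/(2 - 23) ≡ 17/10 mod 31. 10⁻¹ ≡ 28 (mod 31), so λ ≡ 11.
  x = λ² - 23 - 2 = 121 - 25 ≡ 3; y = λ·(23 - 3) - 25 ≡ 9. → (3, 9)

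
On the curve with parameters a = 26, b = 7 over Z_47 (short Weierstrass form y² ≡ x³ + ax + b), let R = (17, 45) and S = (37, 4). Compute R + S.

(18, 44)

(17, 45) + (37, 4). λ = (4 - 45)/(37 - 17) ≡ 6/20 mod 47. 20⁻¹ ≡ 40 (mod 47) since 20·40 = 800 ≡ 1, so λ ≡ 5.
  x = λ² - 17 - 37 = 25 - 54 ≡ 18; y = λ·(17 - 18) - 45 ≡ 44. → (18, 44)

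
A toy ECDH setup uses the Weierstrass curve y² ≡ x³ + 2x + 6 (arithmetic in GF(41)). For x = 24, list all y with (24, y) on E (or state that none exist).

x³ + 2x + 6 = 13878 ≡ 20 (mod 41).
Square roots of 20 mod 41: 15 and 26 (since 15² = 225 ≡ 20).

15, 26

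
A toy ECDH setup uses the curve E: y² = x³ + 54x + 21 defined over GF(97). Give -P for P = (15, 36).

(15, 61)

-(15, 36) = (15, -36 mod 97) = (15, 61).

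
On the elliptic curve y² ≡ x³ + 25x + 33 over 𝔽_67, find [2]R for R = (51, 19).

tangent at (51, 19): λ = (3·51² + 25)/(2·19) ≡ 56/38. 38⁻¹ ≡ 30 (mod 67) since 38·30 = 1140 ≡ 1, so λ ≡ 56·30 ≡ 5.
  x = λ² - 51 - 51 = 25 - 102 ≡ 57; y = λ·(51 - 57) - 19 ≡ 18. → (57, 18)

(57, 18)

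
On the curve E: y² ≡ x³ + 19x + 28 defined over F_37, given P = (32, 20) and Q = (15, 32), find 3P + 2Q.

(13, 17)

First 3P:
Repeated addition: build up to 3P.
2P: tangent at (32, 20): λ = (3·32² + 19)/(2·20) ≡ 20/3. 3⁻¹ ≡ 25 (mod 37), so λ ≡ 20·25 ≡ 19.
  x = λ² - 32 - 32 = 361 - 64 ≡ 1; y = λ·(32 - 1) - 20 ≡ 14. → (1, 14)
3P: (1, 14) + (32, 20). λ = (20 - 14)/(32 - 1) ≡ 6/31 mod 37. 31⁻¹ ≡ 6 (mod 37), so λ ≡ 36.
  x = λ² - 1 - 32 = 1296 - 33 ≡ 5; y = λ·(1 - 5) - 14 ≡ 27. → (5, 27)
3P = (5, 27).
Next 2Q:
Repeated addition: build up to 2Q.
2Q: tangent at (15, 32): λ = (3·15² + 19)/(2·32) ≡ 28/27. 27⁻¹ ≡ 11 (mod 37) since 27·11 = 297 ≡ 1, so λ ≡ 28·11 ≡ 12.
  x = λ² - 15 - 15 = 144 - 30 ≡ 3; y = λ·(15 - 3) - 32 ≡ 1. → (3, 1)
2Q = (3, 1).
Finally 3P + 2Q:
(5, 27) + (3, 1). λ = (1 - 27)/(3 - 5) ≡ 11/35 mod 37. 35⁻¹ ≡ 18 (mod 37) since 35·18 = 630 ≡ 1, so λ ≡ 13.
  x = λ² - 5 - 3 = 169 - 8 ≡ 13; y = λ·(5 - 13) - 27 ≡ 17. → (13, 17)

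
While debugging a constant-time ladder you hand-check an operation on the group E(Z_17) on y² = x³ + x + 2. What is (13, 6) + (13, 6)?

(0, 6)

tangent at (13, 6): λ = (3·13² + 1)/(2·6) ≡ 15/12. 12⁻¹ ≡ 10 (mod 17), so λ ≡ 15·10 ≡ 14.
  x = λ² - 13 - 13 = 196 - 26 ≡ 0; y = λ·(13 - 0) - 6 ≡ 6. → (0, 6)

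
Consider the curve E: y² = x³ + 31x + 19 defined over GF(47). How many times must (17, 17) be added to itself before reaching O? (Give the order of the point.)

11

2P: tangent at (17, 17): λ = (3·17² + 31)/(2·17) ≡ 5/34. 34⁻¹ ≡ 18 (mod 47) since 34·18 = 612 ≡ 1, so λ ≡ 5·18 ≡ 43.
  x = λ² - 17 - 17 = 1849 - 34 ≡ 29; y = λ·(17 - 29) - 17 ≡ 31. → (29, 31)
3P: (29, 31) + (17, 17). λ = (17 - 31)/(17 - 29) ≡ 33/35 mod 47. 35⁻¹ ≡ 43 (mod 47), so λ ≡ 9.
  x = λ² - 29 - 17 = 81 - 46 ≡ 35; y = λ·(29 - 35) - 31 ≡ 9. → (35, 9)
4P: (35, 9) + (17, 17). λ = (17 - 9)/(17 - 35) ≡ 8/29 mod 47. 29⁻¹ ≡ 13 (mod 47), so λ ≡ 10.
  x = λ² - 35 - 17 = 100 - 52 ≡ 1; y = λ·(35 - 1) - 9 ≡ 2. → (1, 2)
5P: (1, 2) + (17, 17). λ = (17 - 2)/(17 - 1) ≡ 15/16 mod 47. 16⁻¹ ≡ 3 (mod 47) since 16·3 = 48 ≡ 1, so λ ≡ 45.
  x = λ² - 1 - 17 = 2025 - 18 ≡ 33; y = λ·(1 - 33) - 2 ≡ 15. → (33, 15)
6P: (33, 15) + (17, 17). λ = (17 - 15)/(17 - 33) ≡ 2/31 mod 47. 31⁻¹ ≡ 44 (mod 47), so λ ≡ 41.
  x = λ² - 33 - 17 = 1681 - 50 ≡ 33; y = λ·(33 - 33) - 15 ≡ 32. → (33, 32)
7P: (33, 32) + (17, 17). λ = (17 - 32)/(17 - 33) ≡ 32/31 mod 47. 31⁻¹ ≡ 44 (mod 47), so λ ≡ 45.
  x = λ² - 33 - 17 = 2025 - 50 ≡ 1; y = λ·(33 - 1) - 32 ≡ 45. → (1, 45)
8P: (1, 45) + (17, 17). λ = (17 - 45)/(17 - 1) ≡ 19/16 mod 47. 16⁻¹ ≡ 3 (mod 47), so λ ≡ 10.
  x = λ² - 1 - 17 = 100 - 18 ≡ 35; y = λ·(1 - 35) - 45 ≡ 38. → (35, 38)
9P: (35, 38) + (17, 17). λ = (17 - 38)/(17 - 35) ≡ 26/29 mod 47. 29⁻¹ ≡ 13 (mod 47), so λ ≡ 9.
  x = λ² - 35 - 17 = 81 - 52 ≡ 29; y = λ·(35 - 29) - 38 ≡ 16. → (29, 16)
10P: (29, 16) + (17, 17). λ = (17 - 16)/(17 - 29) ≡ 1/35 mod 47. 35⁻¹ ≡ 43 (mod 47) since 35·43 = 1505 ≡ 1, so λ ≡ 43.
  x = λ² - 29 - 17 = 1849 - 46 ≡ 17; y = λ·(29 - 17) - 16 ≡ 30. → (17, 30)
11P: (17, 30) + (17, 17): same x and y₁ ≡ -y₂, so the sum is O.
11P = O, so the order is 11.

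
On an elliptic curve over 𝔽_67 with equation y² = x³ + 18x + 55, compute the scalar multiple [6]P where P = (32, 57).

(24, 43)

Repeated addition: build up to 6P.
2P: tangent at (32, 57): λ = (3·32² + 18)/(2·57) ≡ 8/47. 47⁻¹ ≡ 10 (mod 67), so λ ≡ 8·10 ≡ 13.
  x = λ² - 32 - 32 = 169 - 64 ≡ 38; y = λ·(32 - 38) - 57 ≡ 66. → (38, 66)
3P: (38, 66) + (32, 57). λ = (57 - 66)/(32 - 38) ≡ 58/61 mod 67. 61⁻¹ ≡ 11 (mod 67) since 61·11 = 671 ≡ 1, so λ ≡ 35.
  x = λ² - 38 - 32 = 1225 - 70 ≡ 16; y = λ·(38 - 16) - 66 ≡ 34. → (16, 34)
4P: (16, 34) + (32, 57). λ = (57 - 34)/(32 - 16) ≡ 23/16 mod 67. 16⁻¹ ≡ 21 (mod 67), so λ ≡ 14.
  x = λ² - 16 - 32 = 196 - 48 ≡ 14; y = λ·(16 - 14) - 34 ≡ 61. → (14, 61)
5P: (14, 61) + (32, 57). λ = (57 - 61)/(32 - 14) ≡ 63/18 mod 67. 18⁻¹ ≡ 41 (mod 67), so λ ≡ 37.
  x = λ² - 14 - 32 = 1369 - 46 ≡ 50; y = λ·(14 - 50) - 61 ≡ 14. → (50, 14)
6P: (50, 14) + (32, 57). λ = (57 - 14)/(32 - 50) ≡ 43/49 mod 67. 49⁻¹ ≡ 26 (mod 67), so λ ≡ 46.
  x = λ² - 50 - 32 = 2116 - 82 ≡ 24; y = λ·(50 - 24) - 14 ≡ 43. → (24, 43)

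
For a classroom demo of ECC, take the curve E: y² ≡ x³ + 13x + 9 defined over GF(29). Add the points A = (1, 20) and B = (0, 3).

(27, 2)

(1, 20) + (0, 3). λ = (3 - 20)/(0 - 1) ≡ 12/28 mod 29. 28⁻¹ ≡ 28 (mod 29) since 28·28 = 784 ≡ 1, so λ ≡ 17.
  x = λ² - 1 - 0 = 289 - 1 ≡ 27; y = λ·(1 - 27) - 20 ≡ 2. → (27, 2)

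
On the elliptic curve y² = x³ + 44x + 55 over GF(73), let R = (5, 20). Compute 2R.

(51, 22)

tangent at (5, 20): λ = (3·5² + 44)/(2·20) ≡ 46/40. 40⁻¹ ≡ 42 (mod 73), so λ ≡ 46·42 ≡ 34.
  x = λ² - 5 - 5 = 1156 - 10 ≡ 51; y = λ·(5 - 51) - 20 ≡ 22. → (51, 22)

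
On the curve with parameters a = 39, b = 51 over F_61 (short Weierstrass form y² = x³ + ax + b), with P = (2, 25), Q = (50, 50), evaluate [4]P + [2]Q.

First 4P:
Double-and-add on 4 = (100)₂. Start with P = (2, 25) for the leading 1-bit.
double: tangent at (2, 25): λ = (3·2² + 39)/(2·25) ≡ 51/50. 50⁻¹ ≡ 11 (mod 61) since 50·11 = 550 ≡ 1, so λ ≡ 51·11 ≡ 12.
  x = λ² - 2 - 2 = 144 - 4 ≡ 18; y = λ·(2 - 18) - 25 ≡ 27. → (18, 27)
double: tangent at (18, 27): λ = (3·18² + 39)/(2·27) ≡ 35/54. 54⁻¹ ≡ 26 (mod 61), so λ ≡ 35·26 ≡ 56.
  x = λ² - 18 - 18 = 3136 - 36 ≡ 50; y = λ·(18 - 50) - 27 ≡ 11. → (50, 11)
4P = (50, 11).
Next 2Q:
Repeated addition: build up to 2Q.
2Q: tangent at (50, 50): λ = (3·50² + 39)/(2·50) ≡ 36/39. 39⁻¹ ≡ 36 (mod 61), so λ ≡ 36·36 ≡ 15.
  x = λ² - 50 - 50 = 225 - 100 ≡ 3; y = λ·(50 - 3) - 50 ≡ 45. → (3, 45)
2Q = (3, 45).
Finally 4P + 2Q:
(50, 11) + (3, 45). λ = (45 - 11)/(3 - 50) ≡ 34/14 mod 61. 14⁻¹ ≡ 48 (mod 61) since 14·48 = 672 ≡ 1, so λ ≡ 46.
  x = λ² - 50 - 3 = 2116 - 53 ≡ 50; y = λ·(50 - 50) - 11 ≡ 50. → (50, 50)

(50, 50)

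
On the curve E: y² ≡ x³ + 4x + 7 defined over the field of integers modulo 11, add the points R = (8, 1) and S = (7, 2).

(8, 1) + (7, 2). λ = (2 - 1)/(7 - 8) ≡ 1/10 mod 11. 10⁻¹ ≡ 10 (mod 11), so λ ≡ 10.
  x = λ² - 8 - 7 = 100 - 15 ≡ 8; y = λ·(8 - 8) - 1 ≡ 10. → (8, 10)

(8, 10)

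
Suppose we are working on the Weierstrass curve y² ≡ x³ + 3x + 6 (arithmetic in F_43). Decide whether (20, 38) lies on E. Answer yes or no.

y² = 38² ≡ 25; x³ + 3x + 6 = 8066 ≡ 25 (mod 43). 25 = 25.

yes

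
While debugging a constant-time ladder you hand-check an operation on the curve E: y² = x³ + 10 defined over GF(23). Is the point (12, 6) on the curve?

y² = 6² ≡ 13; x³ + 0x + 10 = 1738 ≡ 13 (mod 23). 13 = 13.

yes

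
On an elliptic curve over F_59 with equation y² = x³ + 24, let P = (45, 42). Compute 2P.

tangent at (45, 42): λ = (3·45² + 0)/(2·42) ≡ 57/25. 25⁻¹ ≡ 26 (mod 59), so λ ≡ 57·26 ≡ 7.
  x = λ² - 45 - 45 = 49 - 90 ≡ 18; y = λ·(45 - 18) - 42 ≡ 29. → (18, 29)

(18, 29)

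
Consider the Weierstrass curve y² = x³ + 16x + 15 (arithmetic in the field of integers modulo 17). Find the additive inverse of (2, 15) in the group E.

-(2, 15) = (2, -15 mod 17) = (2, 2).

(2, 2)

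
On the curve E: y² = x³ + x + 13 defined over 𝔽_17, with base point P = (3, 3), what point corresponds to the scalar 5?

(0, 8)

Repeated addition: build up to 5P.
2P: tangent at (3, 3): λ = (3·3² + 1)/(2·3) ≡ 11/6. 6⁻¹ ≡ 3 (mod 17), so λ ≡ 11·3 ≡ 16.
  x = λ² - 3 - 3 = 256 - 6 ≡ 12; y = λ·(3 - 12) - 3 ≡ 6. → (12, 6)
3P: (12, 6) + (3, 3). λ = (3 - 6)/(3 - 12) ≡ 14/8 mod 17. 8⁻¹ ≡ 15 (mod 17) since 8·15 = 120 ≡ 1, so λ ≡ 6.
  x = λ² - 12 - 3 = 36 - 15 ≡ 4; y = λ·(12 - 4) - 6 ≡ 8. → (4, 8)
4P: (4, 8) + (3, 3). λ = (3 - 8)/(3 - 4) ≡ 12/16 mod 17. 16⁻¹ ≡ 16 (mod 17), so λ ≡ 5.
  x = λ² - 4 - 3 = 25 - 7 ≡ 1; y = λ·(4 - 1) - 8 ≡ 7. → (1, 7)
5P: (1, 7) + (3, 3). λ = (3 - 7)/(3 - 1) ≡ 13/2 mod 17. 2⁻¹ ≡ 9 (mod 17) since 2·9 = 18 ≡ 1, so λ ≡ 15.
  x = λ² - 1 - 3 = 225 - 4 ≡ 0; y = λ·(1 - 0) - 7 ≡ 8. → (0, 8)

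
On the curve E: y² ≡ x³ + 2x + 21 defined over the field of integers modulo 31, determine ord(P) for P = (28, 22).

2P: tangent at (28, 22): λ = (3·28² + 2)/(2·22) ≡ 29/13. 13⁻¹ ≡ 12 (mod 31) since 13·12 = 156 ≡ 1, so λ ≡ 29·12 ≡ 7.
  x = λ² - 28 - 28 = 49 - 56 ≡ 24; y = λ·(28 - 24) - 22 ≡ 6. → (24, 6)
3P: (24, 6) + (28, 22). λ = (22 - 6)/(28 - 24) ≡ 16/4 mod 31. 4⁻¹ ≡ 8 (mod 31) since 4·8 = 32 ≡ 1, so λ ≡ 4.
  x = λ² - 24 - 28 = 16 - 52 ≡ 26; y = λ·(24 - 26) - 6 ≡ 17. → (26, 17)
4P: (26, 17) + (28, 22). λ = (22 - 17)/(28 - 26) ≡ 5/2 mod 31. 2⁻¹ ≡ 16 (mod 31) since 2·16 = 32 ≡ 1, so λ ≡ 18.
  x = λ² - 26 - 28 = 324 - 54 ≡ 22; y = λ·(26 - 22) - 17 ≡ 24. → (22, 24)
5P: (22, 24) + (28, 22). λ = (22 - 24)/(28 - 22) ≡ 29/6 mod 31. 6⁻¹ ≡ 26 (mod 31), so λ ≡ 10.
  x = λ² - 22 - 28 = 100 - 50 ≡ 19; y = λ·(22 - 19) - 24 ≡ 6. → (19, 6)
6P: (19, 6) + (28, 22). λ = (22 - 6)/(28 - 19) ≡ 16/9 mod 31. 9⁻¹ ≡ 7 (mod 31) since 9·7 = 63 ≡ 1, so λ ≡ 19.
  x = λ² - 19 - 28 = 361 - 47 ≡ 4; y = λ·(19 - 4) - 6 ≡ 0. → (4, 0)
7P: (4, 0) + (28, 22). λ = (22 - 0)/(28 - 4) ≡ 22/24 mod 31. 24⁻¹ ≡ 22 (mod 31) since 24·22 = 528 ≡ 1, so λ ≡ 19.
  x = λ² - 4 - 28 = 361 - 32 ≡ 19; y = λ·(4 - 19) - 0 ≡ 25. → (19, 25)
8P: (19, 25) + (28, 22). λ = (22 - 25)/(28 - 19) ≡ 28/9 mod 31. 9⁻¹ ≡ 7 (mod 31) since 9·7 = 63 ≡ 1, so λ ≡ 10.
  x = λ² - 19 - 28 = 100 - 47 ≡ 22; y = λ·(19 - 22) - 25 ≡ 7. → (22, 7)
9P: (22, 7) + (28, 22). λ = (22 - 7)/(28 - 22) ≡ 15/6 mod 31. 6⁻¹ ≡ 26 (mod 31), so λ ≡ 18.
  x = λ² - 22 - 28 = 324 - 50 ≡ 26; y = λ·(22 - 26) - 7 ≡ 14. → (26, 14)
10P: (26, 14) + (28, 22). λ = (22 - 14)/(28 - 26) ≡ 8/2 mod 31. 2⁻¹ ≡ 16 (mod 31) since 2·16 = 32 ≡ 1, so λ ≡ 4.
  x = λ² - 26 - 28 = 16 - 54 ≡ 24; y = λ·(26 - 24) - 14 ≡ 25. → (24, 25)
11P: (24, 25) + (28, 22). λ = (22 - 25)/(28 - 24) ≡ 28/4 mod 31. 4⁻¹ ≡ 8 (mod 31) since 4·8 = 32 ≡ 1, so λ ≡ 7.
  x = λ² - 24 - 28 = 49 - 52 ≡ 28; y = λ·(24 - 28) - 25 ≡ 9. → (28, 9)
12P: (28, 9) + (28, 22): same x and y₁ ≡ -y₂, so the sum is O.
12P = O, so the order is 12.

12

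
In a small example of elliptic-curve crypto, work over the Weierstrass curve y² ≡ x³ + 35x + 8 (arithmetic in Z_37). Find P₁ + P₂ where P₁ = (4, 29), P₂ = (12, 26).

(9, 33)

(4, 29) + (12, 26). λ = (26 - 29)/(12 - 4) ≡ 34/8 mod 37. 8⁻¹ ≡ 14 (mod 37), so λ ≡ 32.
  x = λ² - 4 - 12 = 1024 - 16 ≡ 9; y = λ·(4 - 9) - 29 ≡ 33. → (9, 33)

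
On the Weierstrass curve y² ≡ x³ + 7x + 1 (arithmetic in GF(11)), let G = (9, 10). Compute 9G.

O

Repeated addition: build up to 9G.
2G: tangent at (9, 10): λ = (3·9² + 7)/(2·10) ≡ 8/9. 9⁻¹ ≡ 5 (mod 11) since 9·5 = 45 ≡ 1, so λ ≡ 8·5 ≡ 7.
  x = λ² - 9 - 9 = 49 - 18 ≡ 9; y = λ·(9 - 9) - 10 ≡ 1. → (9, 1)
3G: (9, 1) + (9, 10): same x and y₁ ≡ -y₂, so the sum is O.
4G: O + (9, 10) = (9, 10) (identity).
5G: tangent at (9, 10): λ = (3·9² + 7)/(2·10) ≡ 8/9. 9⁻¹ ≡ 5 (mod 11) since 9·5 = 45 ≡ 1, so λ ≡ 8·5 ≡ 7.
  x = λ² - 9 - 9 = 49 - 18 ≡ 9; y = λ·(9 - 9) - 10 ≡ 1. → (9, 1)
6G: (9, 1) + (9, 10): same x and y₁ ≡ -y₂, so the sum is O.
7G: O + (9, 10) = (9, 10) (identity).
8G: tangent at (9, 10): λ = (3·9² + 7)/(2·10) ≡ 8/9. 9⁻¹ ≡ 5 (mod 11) since 9·5 = 45 ≡ 1, so λ ≡ 8·5 ≡ 7.
  x = λ² - 9 - 9 = 49 - 18 ≡ 9; y = λ·(9 - 9) - 10 ≡ 1. → (9, 1)
9G: (9, 1) + (9, 10): same x and y₁ ≡ -y₂, so the sum is O.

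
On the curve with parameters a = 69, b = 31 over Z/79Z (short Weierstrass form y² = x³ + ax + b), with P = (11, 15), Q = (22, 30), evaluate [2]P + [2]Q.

First 2P:
Repeated addition: build up to 2P.
2P: tangent at (11, 15): λ = (3·11² + 69)/(2·15) ≡ 37/30. 30⁻¹ ≡ 29 (mod 79) since 30·29 = 870 ≡ 1, so λ ≡ 37·29 ≡ 46.
  x = λ² - 11 - 11 = 2116 - 22 ≡ 40; y = λ·(11 - 40) - 15 ≡ 73. → (40, 73)
2P = (40, 73).
Next 2Q:
Repeated addition: build up to 2Q.
2Q: tangent at (22, 30): λ = (3·22² + 69)/(2·30) ≡ 20/60. 60⁻¹ ≡ 54 (mod 79), so λ ≡ 20·54 ≡ 53.
  x = λ² - 22 - 22 = 2809 - 44 ≡ 0; y = λ·(22 - 0) - 30 ≡ 30. → (0, 30)
2Q = (0, 30).
Finally 2P + 2Q:
(40, 73) + (0, 30). λ = (30 - 73)/(0 - 40) ≡ 36/39 mod 79. 39⁻¹ ≡ 77 (mod 79), so λ ≡ 7.
  x = λ² - 40 - 0 = 49 - 40 ≡ 9; y = λ·(40 - 9) - 73 ≡ 65. → (9, 65)

(9, 65)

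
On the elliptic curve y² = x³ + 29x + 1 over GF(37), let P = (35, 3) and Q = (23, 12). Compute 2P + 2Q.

(18, 19)

First 2P:
Repeated addition: build up to 2P.
2P: tangent at (35, 3): λ = (3·35² + 29)/(2·3) ≡ 4/6. 6⁻¹ ≡ 31 (mod 37) since 6·31 = 186 ≡ 1, so λ ≡ 4·31 ≡ 13.
  x = λ² - 35 - 35 = 169 - 70 ≡ 25; y = λ·(35 - 25) - 3 ≡ 16. → (25, 16)
2P = (25, 16).
Next 2Q:
Repeated addition: build up to 2Q.
2Q: tangent at (23, 12): λ = (3·23² + 29)/(2·12) ≡ 25/24. 24⁻¹ ≡ 17 (mod 37) since 24·17 = 408 ≡ 1, so λ ≡ 25·17 ≡ 18.
  x = λ² - 23 - 23 = 324 - 46 ≡ 19; y = λ·(23 - 19) - 12 ≡ 23. → (19, 23)
2Q = (19, 23).
Finally 2P + 2Q:
(25, 16) + (19, 23). λ = (23 - 16)/(19 - 25) ≡ 7/31 mod 37. 31⁻¹ ≡ 6 (mod 37), so λ ≡ 5.
  x = λ² - 25 - 19 = 25 - 44 ≡ 18; y = λ·(25 - 18) - 16 ≡ 19. → (18, 19)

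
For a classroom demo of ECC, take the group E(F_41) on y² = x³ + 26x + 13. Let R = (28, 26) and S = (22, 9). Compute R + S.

(7, 13)

(28, 26) + (22, 9). λ = (9 - 26)/(22 - 28) ≡ 24/35 mod 41. 35⁻¹ ≡ 34 (mod 41) since 35·34 = 1190 ≡ 1, so λ ≡ 37.
  x = λ² - 28 - 22 = 1369 - 50 ≡ 7; y = λ·(28 - 7) - 26 ≡ 13. → (7, 13)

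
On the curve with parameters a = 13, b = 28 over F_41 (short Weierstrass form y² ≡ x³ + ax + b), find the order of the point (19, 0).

2P: (19, 0) + (19, 0): same x and y₁ ≡ -y₂, so the sum is O.
2P = O, so the order is 2.

2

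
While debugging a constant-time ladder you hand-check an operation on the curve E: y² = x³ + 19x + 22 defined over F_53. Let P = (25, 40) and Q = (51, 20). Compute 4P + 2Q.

First 4P:
Double-and-add on 4 = (100)₂. Start with P = (25, 40) for the leading 1-bit.
double: tangent at (25, 40): λ = (3·25² + 19)/(2·40) ≡ 39/27. 27⁻¹ ≡ 2 (mod 53) since 27·2 = 54 ≡ 1, so λ ≡ 39·2 ≡ 25.
  x = λ² - 25 - 25 = 625 - 50 ≡ 45; y = λ·(25 - 45) - 40 ≡ 43. → (45, 43)
double: tangent at (45, 43): λ = (3·45² + 19)/(2·43) ≡ 52/33. 33⁻¹ ≡ 45 (mod 53), so λ ≡ 52·45 ≡ 8.
  x = λ² - 45 - 45 = 64 - 90 ≡ 27; y = λ·(45 - 27) - 43 ≡ 48. → (27, 48)
4P = (27, 48).
Next 2Q:
Repeated addition: build up to 2Q.
2Q: tangent at (51, 20): λ = (3·51² + 19)/(2·20) ≡ 31/40. 40⁻¹ ≡ 4 (mod 53), so λ ≡ 31·4 ≡ 18.
  x = λ² - 51 - 51 = 324 - 102 ≡ 10; y = λ·(51 - 10) - 20 ≡ 29. → (10, 29)
2Q = (10, 29).
Finally 4P + 2Q:
(27, 48) + (10, 29). λ = (29 - 48)/(10 - 27) ≡ 34/36 mod 53. 36⁻¹ ≡ 28 (mod 53), so λ ≡ 51.
  x = λ² - 27 - 10 = 2601 - 37 ≡ 20; y = λ·(27 - 20) - 48 ≡ 44. → (20, 44)

(20, 44)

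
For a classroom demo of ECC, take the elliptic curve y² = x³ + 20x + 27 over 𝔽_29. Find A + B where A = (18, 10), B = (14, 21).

(18, 10) + (14, 21). λ = (21 - 10)/(14 - 18) ≡ 11/25 mod 29. 25⁻¹ ≡ 7 (mod 29), so λ ≡ 19.
  x = λ² - 18 - 14 = 361 - 32 ≡ 10; y = λ·(18 - 10) - 10 ≡ 26. → (10, 26)

(10, 26)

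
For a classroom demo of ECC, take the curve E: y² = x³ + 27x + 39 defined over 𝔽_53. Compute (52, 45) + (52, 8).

The two points share x = 52 and their y-coordinates satisfy 45 + 8 ≡ 0 (mod 53), so they are inverses. Their sum is the point at infinity.

O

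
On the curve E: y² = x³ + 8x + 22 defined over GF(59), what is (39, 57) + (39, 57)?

tangent at (39, 57): λ = (3·39² + 8)/(2·57) ≡ 28/55. 55⁻¹ ≡ 44 (mod 59), so λ ≡ 28·44 ≡ 52.
  x = λ² - 39 - 39 = 2704 - 78 ≡ 30; y = λ·(39 - 30) - 57 ≡ 57. → (30, 57)

(30, 57)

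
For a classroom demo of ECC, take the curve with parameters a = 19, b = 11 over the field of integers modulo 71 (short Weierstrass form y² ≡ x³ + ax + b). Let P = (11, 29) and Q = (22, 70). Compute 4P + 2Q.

First 4P:
Double-and-add on 4 = (100)₂. Start with P = (11, 29) for the leading 1-bit.
double: tangent at (11, 29): λ = (3·11² + 19)/(2·29) ≡ 27/58. 58⁻¹ ≡ 60 (mod 71), so λ ≡ 27·60 ≡ 58.
  x = λ² - 11 - 11 = 3364 - 22 ≡ 5; y = λ·(11 - 5) - 29 ≡ 35. → (5, 35)
double: tangent at (5, 35): λ = (3·5² + 19)/(2·35) ≡ 23/70. 70⁻¹ ≡ 70 (mod 71), so λ ≡ 23·70 ≡ 48.
  x = λ² - 5 - 5 = 2304 - 10 ≡ 22; y = λ·(5 - 22) - 35 ≡ 1. → (22, 1)
4P = (22, 1).
Next 2Q:
Repeated addition: build up to 2Q.
2Q: tangent at (22, 70): λ = (3·22² + 19)/(2·70) ≡ 51/69. 69⁻¹ ≡ 35 (mod 71), so λ ≡ 51·35 ≡ 10.
  x = λ² - 22 - 22 = 100 - 44 ≡ 56; y = λ·(22 - 56) - 70 ≡ 16. → (56, 16)
2Q = (56, 16).
Finally 4P + 2Q:
(22, 1) + (56, 16). λ = (16 - 1)/(56 - 22) ≡ 15/34 mod 71. 34⁻¹ ≡ 23 (mod 71), so λ ≡ 61.
  x = λ² - 22 - 56 = 3721 - 78 ≡ 22; y = λ·(22 - 22) - 1 ≡ 70. → (22, 70)

(22, 70)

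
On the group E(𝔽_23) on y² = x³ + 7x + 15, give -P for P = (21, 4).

(21, 19)

-(21, 4) = (21, -4 mod 23) = (21, 19).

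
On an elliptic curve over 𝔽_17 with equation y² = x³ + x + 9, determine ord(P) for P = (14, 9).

2P: tangent at (14, 9): λ = (3·14² + 1)/(2·9) ≡ 11/1. 1⁻¹ ≡ 1 (mod 17), so λ ≡ 11·1 ≡ 11.
  x = λ² - 14 - 14 = 121 - 28 ≡ 8; y = λ·(14 - 8) - 9 ≡ 6. → (8, 6)
3P: (8, 6) + (14, 9). λ = (9 - 6)/(14 - 8) ≡ 3/6 mod 17. 6⁻¹ ≡ 3 (mod 17), so λ ≡ 9.
  x = λ² - 8 - 14 = 81 - 22 ≡ 8; y = λ·(8 - 8) - 6 ≡ 11. → (8, 11)
4P: (8, 11) + (14, 9). λ = (9 - 11)/(14 - 8) ≡ 15/6 mod 17. 6⁻¹ ≡ 3 (mod 17) since 6·3 = 18 ≡ 1, so λ ≡ 11.
  x = λ² - 8 - 14 = 121 - 22 ≡ 14; y = λ·(8 - 14) - 11 ≡ 8. → (14, 8)
5P: (14, 8) + (14, 9): same x and y₁ ≡ -y₂, so the sum is the point at infinity.
5P = the point at infinity, so the order is 5.

5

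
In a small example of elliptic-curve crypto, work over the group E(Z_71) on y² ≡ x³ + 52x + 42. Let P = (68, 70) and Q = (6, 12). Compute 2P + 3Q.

First 2P:
Repeated addition: build up to 2P.
2P: tangent at (68, 70): λ = (3·68² + 52)/(2·70) ≡ 8/69. 69⁻¹ ≡ 35 (mod 71) since 69·35 = 2415 ≡ 1, so λ ≡ 8·35 ≡ 67.
  x = λ² - 68 - 68 = 4489 - 136 ≡ 22; y = λ·(68 - 22) - 70 ≡ 30. → (22, 30)
2P = (22, 30).
Next 3Q:
Repeated addition: build up to 3Q.
2Q: tangent at (6, 12): λ = (3·6² + 52)/(2·12) ≡ 18/24. 24⁻¹ ≡ 3 (mod 71) since 24·3 = 72 ≡ 1, so λ ≡ 18·3 ≡ 54.
  x = λ² - 6 - 6 = 2916 - 12 ≡ 64; y = λ·(6 - 64) - 12 ≡ 51. → (64, 51)
3Q: (64, 51) + (6, 12). λ = (12 - 51)/(6 - 64) ≡ 32/13 mod 71. 13⁻¹ ≡ 11 (mod 71) since 13·11 = 143 ≡ 1, so λ ≡ 68.
  x = λ² - 64 - 6 = 4624 - 70 ≡ 10; y = λ·(64 - 10) - 51 ≡ 0. → (10, 0)
3Q = (10, 0).
Finally 2P + 3Q:
(22, 30) + (10, 0). λ = (0 - 30)/(10 - 22) ≡ 41/59 mod 71. 59⁻¹ ≡ 65 (mod 71), so λ ≡ 38.
  x = λ² - 22 - 10 = 1444 - 32 ≡ 63; y = λ·(22 - 63) - 30 ≡ 45. → (63, 45)

(63, 45)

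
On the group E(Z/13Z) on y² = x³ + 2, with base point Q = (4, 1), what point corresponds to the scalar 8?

(12, 12)

Double-and-add on 8 = (1000)₂. Start with Q = (4, 1) for the leading 1-bit.
double: tangent at (4, 1): λ = (3·4² + 0)/(2·1) ≡ 9/2. 2⁻¹ ≡ 7 (mod 13), so λ ≡ 9·7 ≡ 11.
  x = λ² - 4 - 4 = 121 - 8 ≡ 9; y = λ·(4 - 9) - 1 ≡ 9. → (9, 9)
double: tangent at (9, 9): λ = (3·9² + 0)/(2·9) ≡ 9/5. 5⁻¹ ≡ 8 (mod 13) since 5·8 = 40 ≡ 1, so λ ≡ 9·8 ≡ 7.
  x = λ² - 9 - 9 = 49 - 18 ≡ 5; y = λ·(9 - 5) - 9 ≡ 6. → (5, 6)
double: tangent at (5, 6): λ = (3·5² + 0)/(2·6) ≡ 10/12. 12⁻¹ ≡ 12 (mod 13), so λ ≡ 10·12 ≡ 3.
  x = λ² - 5 - 5 = 9 - 10 ≡ 12; y = λ·(5 - 12) - 6 ≡ 12. → (12, 12)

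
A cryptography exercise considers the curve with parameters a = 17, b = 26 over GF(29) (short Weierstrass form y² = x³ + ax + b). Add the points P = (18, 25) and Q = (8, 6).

(4, 19)

(18, 25) + (8, 6). λ = (6 - 25)/(8 - 18) ≡ 10/19 mod 29. 19⁻¹ ≡ 26 (mod 29) since 19·26 = 494 ≡ 1, so λ ≡ 28.
  x = λ² - 18 - 8 = 784 - 26 ≡ 4; y = λ·(18 - 4) - 25 ≡ 19. → (4, 19)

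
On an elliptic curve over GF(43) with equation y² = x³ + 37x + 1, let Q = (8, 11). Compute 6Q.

Double-and-add on 6 = (110)₂. Start with Q = (8, 11) for the leading 1-bit.
double: tangent at (8, 11): λ = (3·8² + 37)/(2·11) ≡ 14/22. 22⁻¹ ≡ 2 (mod 43), so λ ≡ 14·2 ≡ 28.
  x = λ² - 8 - 8 = 784 - 16 ≡ 37; y = λ·(8 - 37) - 11 ≡ 37. → (37, 37)
add Q: (37, 37) + (8, 11). λ = (11 - 37)/(8 - 37) ≡ 17/14 mod 43. 14⁻¹ ≡ 40 (mod 43), so λ ≡ 35.
  x = λ² - 37 - 8 = 1225 - 45 ≡ 19; y = λ·(37 - 19) - 37 ≡ 34. → (19, 34)
double: tangent at (19, 34): λ = (3·19² + 37)/(2·34) ≡ 2/25. 25⁻¹ ≡ 31 (mod 43) since 25·31 = 775 ≡ 1, so λ ≡ 2·31 ≡ 19.
  x = λ² - 19 - 19 = 361 - 38 ≡ 22; y = λ·(19 - 22) - 34 ≡ 38. → (22, 38)

(22, 38)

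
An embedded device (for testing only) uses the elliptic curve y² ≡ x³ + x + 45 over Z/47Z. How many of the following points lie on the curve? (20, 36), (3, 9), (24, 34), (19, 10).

1

(20, 36): 36² ≡ 27, rhs ≡ 28 → off.
(3, 9): 9² ≡ 34, rhs ≡ 28 → off.
(24, 34): 34² ≡ 28, rhs ≡ 28 → on.
(19, 10): 10² ≡ 6, rhs ≡ 14 → off.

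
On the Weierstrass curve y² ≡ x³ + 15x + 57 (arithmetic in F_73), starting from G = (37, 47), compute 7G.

(72, 48)

Double-and-add on 7 = (111)₂. Start with G = (37, 47) for the leading 1-bit.
double: tangent at (37, 47): λ = (3·37² + 15)/(2·47) ≡ 34/21. 21⁻¹ ≡ 7 (mod 73), so λ ≡ 34·7 ≡ 19.
  x = λ² - 37 - 37 = 361 - 74 ≡ 68; y = λ·(37 - 68) - 47 ≡ 21. → (68, 21)
add G: (68, 21) + (37, 47). λ = (47 - 21)/(37 - 68) ≡ 26/42 mod 73. 42⁻¹ ≡ 40 (mod 73), so λ ≡ 18.
  x = λ² - 68 - 37 = 324 - 105 ≡ 0; y = λ·(68 - 0) - 21 ≡ 35. → (0, 35)
double: tangent at (0, 35): λ = (3·0² + 15)/(2·35) ≡ 15/70. 70⁻¹ ≡ 24 (mod 73), so λ ≡ 15·24 ≡ 68.
  x = λ² - 0 - 0 = 4624 - 0 ≡ 25; y = λ·(0 - 25) - 35 ≡ 17. → (25, 17)
add G: (25, 17) + (37, 47). λ = (47 - 17)/(37 - 25) ≡ 30/12 mod 73. 12⁻¹ ≡ 67 (mod 73), so λ ≡ 39.
  x = λ² - 25 - 37 = 1521 - 62 ≡ 72; y = λ·(25 - 72) - 17 ≡ 48. → (72, 48)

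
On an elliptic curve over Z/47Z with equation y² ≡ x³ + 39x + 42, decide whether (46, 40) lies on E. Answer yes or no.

y² = 40² ≡ 2; x³ + 39x + 42 = 99172 ≡ 2 (mod 47). 2 = 2.

yes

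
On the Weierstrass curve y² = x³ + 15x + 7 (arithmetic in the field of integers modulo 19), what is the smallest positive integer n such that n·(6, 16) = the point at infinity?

9

2P: tangent at (6, 16): λ = (3·6² + 15)/(2·16) ≡ 9/13. 13⁻¹ ≡ 3 (mod 19), so λ ≡ 9·3 ≡ 8.
  x = λ² - 6 - 6 = 64 - 12 ≡ 14; y = λ·(6 - 14) - 16 ≡ 15. → (14, 15)
3P: (14, 15) + (6, 16). λ = (16 - 15)/(6 - 14) ≡ 1/11 mod 19. 11⁻¹ ≡ 7 (mod 19), so λ ≡ 7.
  x = λ² - 14 - 6 = 49 - 20 ≡ 10; y = λ·(14 - 10) - 15 ≡ 13. → (10, 13)
4P: (10, 13) + (6, 16). λ = (16 - 13)/(6 - 10) ≡ 3/15 mod 19. 15⁻¹ ≡ 14 (mod 19), so λ ≡ 4.
  x = λ² - 10 - 6 = 16 - 16 ≡ 0; y = λ·(10 - 0) - 13 ≡ 8. → (0, 8)
5P: (0, 8) + (6, 16). λ = (16 - 8)/(6 - 0) ≡ 8/6 mod 19. 6⁻¹ ≡ 16 (mod 19), so λ ≡ 14.
  x = λ² - 0 - 6 = 196 - 6 ≡ 0; y = λ·(0 - 0) - 8 ≡ 11. → (0, 11)
6P: (0, 11) + (6, 16). λ = (16 - 11)/(6 - 0) ≡ 5/6 mod 19. 6⁻¹ ≡ 16 (mod 19) since 6·16 = 96 ≡ 1, so λ ≡ 4.
  x = λ² - 0 - 6 = 16 - 6 ≡ 10; y = λ·(0 - 10) - 11 ≡ 6. → (10, 6)
7P: (10, 6) + (6, 16). λ = (16 - 6)/(6 - 10) ≡ 10/15 mod 19. 15⁻¹ ≡ 14 (mod 19), so λ ≡ 7.
  x = λ² - 10 - 6 = 49 - 16 ≡ 14; y = λ·(10 - 14) - 6 ≡ 4. → (14, 4)
8P: (14, 4) + (6, 16). λ = (16 - 4)/(6 - 14) ≡ 12/11 mod 19. 11⁻¹ ≡ 7 (mod 19), so λ ≡ 8.
  x = λ² - 14 - 6 = 64 - 20 ≡ 6; y = λ·(14 - 6) - 4 ≡ 3. → (6, 3)
9P: (6, 3) + (6, 16): same x and y₁ ≡ -y₂, so the sum is the point at infinity.
9P = the point at infinity, so the order is 9.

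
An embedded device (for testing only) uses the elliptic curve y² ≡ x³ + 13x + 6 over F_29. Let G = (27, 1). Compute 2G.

(8, 19)

tangent at (27, 1): λ = (3·27² + 13)/(2·1) ≡ 25/2. 2⁻¹ ≡ 15 (mod 29), so λ ≡ 25·15 ≡ 27.
  x = λ² - 27 - 27 = 729 - 54 ≡ 8; y = λ·(27 - 8) - 1 ≡ 19. → (8, 19)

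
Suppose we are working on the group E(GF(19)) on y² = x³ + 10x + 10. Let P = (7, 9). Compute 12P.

(13, 0)

Repeated addition: build up to 12P.
2P: tangent at (7, 9): λ = (3·7² + 10)/(2·9) ≡ 5/18. 18⁻¹ ≡ 18 (mod 19), so λ ≡ 5·18 ≡ 14.
  x = λ² - 7 - 7 = 196 - 14 ≡ 11; y = λ·(7 - 11) - 9 ≡ 11. → (11, 11)
3P: (11, 11) + (7, 9). λ = (9 - 11)/(7 - 11) ≡ 17/15 mod 19. 15⁻¹ ≡ 14 (mod 19), so λ ≡ 10.
  x = λ² - 11 - 7 = 100 - 18 ≡ 6; y = λ·(11 - 6) - 11 ≡ 1. → (6, 1)
4P: (6, 1) + (7, 9). λ = (9 - 1)/(7 - 6) ≡ 8/1 mod 19. 1⁻¹ ≡ 1 (mod 19) since 1·1 = 1 ≡ 1, so λ ≡ 8.
  x = λ² - 6 - 7 = 64 - 13 ≡ 13; y = λ·(6 - 13) - 1 ≡ 0. → (13, 0)
5P: (13, 0) + (7, 9). λ = (9 - 0)/(7 - 13) ≡ 9/13 mod 19. 13⁻¹ ≡ 3 (mod 19), so λ ≡ 8.
  x = λ² - 13 - 7 = 64 - 20 ≡ 6; y = λ·(13 - 6) - 0 ≡ 18. → (6, 18)
6P: (6, 18) + (7, 9). λ = (9 - 18)/(7 - 6) ≡ 10/1 mod 19. 1⁻¹ ≡ 1 (mod 19) since 1·1 = 1 ≡ 1, so λ ≡ 10.
  x = λ² - 6 - 7 = 100 - 13 ≡ 11; y = λ·(6 - 11) - 18 ≡ 8. → (11, 8)
7P: (11, 8) + (7, 9). λ = (9 - 8)/(7 - 11) ≡ 1/15 mod 19. 15⁻¹ ≡ 14 (mod 19), so λ ≡ 14.
  x = λ² - 11 - 7 = 196 - 18 ≡ 7; y = λ·(11 - 7) - 8 ≡ 10. → (7, 10)
8P: (7, 10) + (7, 9): same x and y₁ ≡ -y₂, so the sum is O.
9P: O + (7, 9) = (7, 9) (identity).
10P: tangent at (7, 9): λ = (3·7² + 10)/(2·9) ≡ 5/18. 18⁻¹ ≡ 18 (mod 19), so λ ≡ 5·18 ≡ 14.
  x = λ² - 7 - 7 = 196 - 14 ≡ 11; y = λ·(7 - 11) - 9 ≡ 11. → (11, 11)
11P: (11, 11) + (7, 9). λ = (9 - 11)/(7 - 11) ≡ 17/15 mod 19. 15⁻¹ ≡ 14 (mod 19) since 15·14 = 210 ≡ 1, so λ ≡ 10.
  x = λ² - 11 - 7 = 100 - 18 ≡ 6; y = λ·(11 - 6) - 11 ≡ 1. → (6, 1)
12P: (6, 1) + (7, 9). λ = (9 - 1)/(7 - 6) ≡ 8/1 mod 19. 1⁻¹ ≡ 1 (mod 19), so λ ≡ 8.
  x = λ² - 6 - 7 = 64 - 13 ≡ 13; y = λ·(6 - 13) - 1 ≡ 0. → (13, 0)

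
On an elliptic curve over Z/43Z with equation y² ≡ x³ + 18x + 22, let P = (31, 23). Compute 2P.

tangent at (31, 23): λ = (3·31² + 18)/(2·23) ≡ 20/3. 3⁻¹ ≡ 29 (mod 43), so λ ≡ 20·29 ≡ 21.
  x = λ² - 31 - 31 = 441 - 62 ≡ 35; y = λ·(31 - 35) - 23 ≡ 22. → (35, 22)

(35, 22)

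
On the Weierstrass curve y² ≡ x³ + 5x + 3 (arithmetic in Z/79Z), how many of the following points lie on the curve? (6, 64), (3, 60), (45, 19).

1

(6, 64): 64² ≡ 67, rhs ≡ 12 → off.
(3, 60): 60² ≡ 45, rhs ≡ 45 → on.
(45, 19): 19² ≡ 45, rhs ≡ 29 → off.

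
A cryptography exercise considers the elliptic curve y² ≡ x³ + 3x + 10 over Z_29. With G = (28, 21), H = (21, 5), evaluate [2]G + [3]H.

(16, 6)

First 2G:
Repeated addition: build up to 2G.
2G: tangent at (28, 21): λ = (3·28² + 3)/(2·21) ≡ 6/13. 13⁻¹ ≡ 9 (mod 29), so λ ≡ 6·9 ≡ 25.
  x = λ² - 28 - 28 = 625 - 56 ≡ 18; y = λ·(28 - 18) - 21 ≡ 26. → (18, 26)
2G = (18, 26).
Next 3H:
Repeated addition: build up to 3H.
2H: tangent at (21, 5): λ = (3·21² + 3)/(2·5) ≡ 21/10. 10⁻¹ ≡ 3 (mod 29), so λ ≡ 21·3 ≡ 5.
  x = λ² - 21 - 21 = 25 - 42 ≡ 12; y = λ·(21 - 12) - 5 ≡ 11. → (12, 11)
3H: (12, 11) + (21, 5). λ = (5 - 11)/(21 - 12) ≡ 23/9 mod 29. 9⁻¹ ≡ 13 (mod 29), so λ ≡ 9.
  x = λ² - 12 - 21 = 81 - 33 ≡ 19; y = λ·(12 - 19) - 11 ≡ 13. → (19, 13)
3H = (19, 13).
Finally 2G + 3H:
(18, 26) + (19, 13). λ = (13 - 26)/(19 - 18) ≡ 16/1 mod 29. 1⁻¹ ≡ 1 (mod 29), so λ ≡ 16.
  x = λ² - 18 - 19 = 256 - 37 ≡ 16; y = λ·(18 - 16) - 26 ≡ 6. → (16, 6)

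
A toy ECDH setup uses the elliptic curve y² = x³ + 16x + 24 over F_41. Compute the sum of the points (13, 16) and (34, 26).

(25, 31)

(13, 16) + (34, 26). λ = (26 - 16)/(34 - 13) ≡ 10/21 mod 41. 21⁻¹ ≡ 2 (mod 41), so λ ≡ 20.
  x = λ² - 13 - 34 = 400 - 47 ≡ 25; y = λ·(13 - 25) - 16 ≡ 31. → (25, 31)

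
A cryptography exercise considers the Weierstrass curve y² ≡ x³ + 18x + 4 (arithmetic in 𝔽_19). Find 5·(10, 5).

Write Q = (10, 5).
Repeated addition: build up to 5Q.
2Q: tangent at (10, 5): λ = (3·10² + 18)/(2·5) ≡ 14/10. 10⁻¹ ≡ 2 (mod 19), so λ ≡ 14·2 ≡ 9.
  x = λ² - 10 - 10 = 81 - 20 ≡ 4; y = λ·(10 - 4) - 5 ≡ 11. → (4, 11)
3Q: (4, 11) + (10, 5). λ = (5 - 11)/(10 - 4) ≡ 13/6 mod 19. 6⁻¹ ≡ 16 (mod 19), so λ ≡ 18.
  x = λ² - 4 - 10 = 324 - 14 ≡ 6; y = λ·(4 - 6) - 11 ≡ 10. → (6, 10)
4Q: (6, 10) + (10, 5). λ = (5 - 10)/(10 - 6) ≡ 14/4 mod 19. 4⁻¹ ≡ 5 (mod 19) since 4·5 = 20 ≡ 1, so λ ≡ 13.
  x = λ² - 6 - 10 = 169 - 16 ≡ 1; y = λ·(6 - 1) - 10 ≡ 17. → (1, 17)
5Q: (1, 17) + (10, 5). λ = (5 - 17)/(10 - 1) ≡ 7/9 mod 19. 9⁻¹ ≡ 17 (mod 19), so λ ≡ 5.
  x = λ² - 1 - 10 = 25 - 11 ≡ 14; y = λ·(1 - 14) - 17 ≡ 13. → (14, 13)

(14, 13)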